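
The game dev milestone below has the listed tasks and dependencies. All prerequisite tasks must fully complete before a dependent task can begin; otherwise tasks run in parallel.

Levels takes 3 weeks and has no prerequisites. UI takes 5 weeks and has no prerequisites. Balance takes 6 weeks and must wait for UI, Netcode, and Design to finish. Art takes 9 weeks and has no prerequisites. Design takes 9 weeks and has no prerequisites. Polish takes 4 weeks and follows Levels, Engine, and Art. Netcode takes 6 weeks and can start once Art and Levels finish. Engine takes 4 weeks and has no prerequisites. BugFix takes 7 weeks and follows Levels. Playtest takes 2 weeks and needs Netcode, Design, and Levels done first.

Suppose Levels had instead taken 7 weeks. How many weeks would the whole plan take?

21

Critical path before the change: Art→Netcode→Balance = 9+6+6 = 21 giving 21 weeks.
Levels is off the critical path — its longest chain is 15 weeks, giving 6 of slack.
That remains the longest chain; total 21 weeks.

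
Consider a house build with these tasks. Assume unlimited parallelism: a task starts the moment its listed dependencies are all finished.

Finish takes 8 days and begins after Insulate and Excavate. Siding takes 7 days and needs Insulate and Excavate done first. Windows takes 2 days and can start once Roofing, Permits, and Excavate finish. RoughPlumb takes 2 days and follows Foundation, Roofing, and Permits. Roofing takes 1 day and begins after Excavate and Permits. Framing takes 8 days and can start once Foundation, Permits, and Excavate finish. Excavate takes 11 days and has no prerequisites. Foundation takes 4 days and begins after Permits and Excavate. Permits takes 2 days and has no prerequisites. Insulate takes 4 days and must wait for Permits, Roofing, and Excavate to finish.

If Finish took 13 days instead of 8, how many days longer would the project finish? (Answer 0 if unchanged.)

Baseline: Excavate→Roofing→Insulate→Finish = 11+1+4+8 = 24 → 24 days.
Finish lies on that path, so at 13 days the path becomes 29 days.
That remains the longest chain; total 29 days.
Change in finish: 29 − 24 = +5 days.

5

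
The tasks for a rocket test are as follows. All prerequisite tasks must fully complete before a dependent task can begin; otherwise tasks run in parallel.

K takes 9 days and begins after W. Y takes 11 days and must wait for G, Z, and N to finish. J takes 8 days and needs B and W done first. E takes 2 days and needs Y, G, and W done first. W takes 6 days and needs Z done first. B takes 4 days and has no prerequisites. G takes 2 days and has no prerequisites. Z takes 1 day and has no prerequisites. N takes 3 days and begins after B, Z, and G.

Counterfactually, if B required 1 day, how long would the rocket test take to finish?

18

Baseline: B→N→Y→E = 4+3+11+2 = 20 → 20 days.
B is on the critical path; changing it to 1 makes that path 17 days.
New critical path: G→N→Y→E = 2+3+11+2 = 18 ⇒ 18 days.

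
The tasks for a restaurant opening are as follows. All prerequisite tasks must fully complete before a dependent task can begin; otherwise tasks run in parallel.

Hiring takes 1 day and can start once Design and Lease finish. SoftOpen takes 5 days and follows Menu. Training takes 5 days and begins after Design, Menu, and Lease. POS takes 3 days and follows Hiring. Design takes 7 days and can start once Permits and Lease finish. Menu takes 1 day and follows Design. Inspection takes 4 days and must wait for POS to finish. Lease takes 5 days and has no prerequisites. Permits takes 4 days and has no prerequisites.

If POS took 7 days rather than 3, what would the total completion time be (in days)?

Actual critical path: Lease→Design→Hiring→POS→Inspection = 5+7+1+3+4 = 20 ⇒ 20 days.
Since POS is critical, the +4 change carries straight to that chain (now 24 days).
The critical path is still Lease→Design→Hiring→POS→Inspection; finish is now 24 days.

24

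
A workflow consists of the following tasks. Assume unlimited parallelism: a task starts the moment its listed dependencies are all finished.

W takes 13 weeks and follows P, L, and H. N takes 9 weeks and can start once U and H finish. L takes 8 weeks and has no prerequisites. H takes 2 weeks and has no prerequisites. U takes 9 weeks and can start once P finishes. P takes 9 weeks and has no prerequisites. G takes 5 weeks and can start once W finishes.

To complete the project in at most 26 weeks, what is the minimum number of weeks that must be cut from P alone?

Current finish: 27 weeks; target: 26.
P is on every critical path, so each week cut from P cuts the finish by one (this holds down to a finish of 26).
Need 27 − 26 = 1 week off P → P becomes 8 weeks, finish becomes 26.

1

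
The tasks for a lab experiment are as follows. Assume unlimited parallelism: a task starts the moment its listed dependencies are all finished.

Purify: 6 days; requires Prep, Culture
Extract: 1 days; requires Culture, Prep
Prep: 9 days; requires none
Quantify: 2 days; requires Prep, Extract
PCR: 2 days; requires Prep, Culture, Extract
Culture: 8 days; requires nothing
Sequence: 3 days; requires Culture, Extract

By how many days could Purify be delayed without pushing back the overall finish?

Critical path: Prep→Purify = 9+6 = 15, so the finish is 15 days.
The longest chain containing Purify totals 15 days.
So Purify can slip 15 − 15 = 0 days.

0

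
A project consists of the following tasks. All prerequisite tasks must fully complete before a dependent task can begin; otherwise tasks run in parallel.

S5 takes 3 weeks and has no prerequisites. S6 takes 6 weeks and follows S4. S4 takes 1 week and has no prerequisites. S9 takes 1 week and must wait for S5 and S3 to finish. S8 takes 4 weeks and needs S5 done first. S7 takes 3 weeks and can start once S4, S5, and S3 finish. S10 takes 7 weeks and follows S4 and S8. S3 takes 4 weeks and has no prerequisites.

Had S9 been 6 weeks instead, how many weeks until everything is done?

As given, the longest chain is S5→S8→S10 = 3+4+7 = 14, so the finish is 14 weeks.
S9 is off the critical path — its longest chain is 5 weeks, giving 9 of slack.
No other chain overtakes it, so the finish is 14 weeks.

14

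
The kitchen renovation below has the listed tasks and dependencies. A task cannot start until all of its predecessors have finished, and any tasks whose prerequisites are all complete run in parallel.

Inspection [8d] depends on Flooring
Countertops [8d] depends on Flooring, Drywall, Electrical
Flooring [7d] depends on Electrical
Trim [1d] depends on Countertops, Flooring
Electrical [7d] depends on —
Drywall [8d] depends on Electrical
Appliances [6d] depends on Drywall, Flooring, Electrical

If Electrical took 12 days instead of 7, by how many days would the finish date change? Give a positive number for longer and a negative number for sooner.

5

The binding path is Electrical→Drywall→Countertops→Trim = 7+8+8+1 = 24; finish at 24 days.
Electrical lies on that path, so at 12 days the path becomes 29 days.
The critical path is still Electrical→Drywall→Countertops→Trim; finish is now 29 days.
Change in finish: 29 − 24 = +5 days.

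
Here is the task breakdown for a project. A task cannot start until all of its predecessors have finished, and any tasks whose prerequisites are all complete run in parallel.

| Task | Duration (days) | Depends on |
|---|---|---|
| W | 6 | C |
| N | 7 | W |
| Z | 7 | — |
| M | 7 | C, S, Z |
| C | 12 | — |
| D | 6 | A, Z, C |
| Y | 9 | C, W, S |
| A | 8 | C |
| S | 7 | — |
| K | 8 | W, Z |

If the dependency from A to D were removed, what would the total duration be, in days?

With the dependency in place, C→W→Y = 12+6+9 = 27 sets the finish at 27 days.
Without A→D, D's earliest start moves from 20 to 12.
After: C→W→Y = 12+6+9 = 27 → 27 days.

27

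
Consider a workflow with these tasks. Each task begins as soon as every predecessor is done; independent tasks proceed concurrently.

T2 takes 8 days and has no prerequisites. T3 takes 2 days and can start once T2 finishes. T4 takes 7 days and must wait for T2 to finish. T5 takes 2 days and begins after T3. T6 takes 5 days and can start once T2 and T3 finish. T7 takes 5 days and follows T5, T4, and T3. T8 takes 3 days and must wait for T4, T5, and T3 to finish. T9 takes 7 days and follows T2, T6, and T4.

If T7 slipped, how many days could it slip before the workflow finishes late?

2

Critical path: T2→T3→T6→T9 = 8+2+5+7 = 22, so the finish is 22 days.
T7 finishes as early as 20 and must finish by 22.
Slack of T7 = 17 − 15 = 2 days.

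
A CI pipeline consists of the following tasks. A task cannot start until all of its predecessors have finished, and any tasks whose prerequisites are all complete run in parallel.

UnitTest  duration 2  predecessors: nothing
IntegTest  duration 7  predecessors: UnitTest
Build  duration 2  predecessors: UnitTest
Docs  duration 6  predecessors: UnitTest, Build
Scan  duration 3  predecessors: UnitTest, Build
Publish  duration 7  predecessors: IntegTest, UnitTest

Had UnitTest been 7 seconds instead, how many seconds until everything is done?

21

Baseline: UnitTest→IntegTest→Publish = 2+7+7 = 16 → 16 seconds.
UnitTest lies on that path, so at 7 seconds the path becomes 21 seconds.
No other chain overtakes it, so the finish is 21 seconds.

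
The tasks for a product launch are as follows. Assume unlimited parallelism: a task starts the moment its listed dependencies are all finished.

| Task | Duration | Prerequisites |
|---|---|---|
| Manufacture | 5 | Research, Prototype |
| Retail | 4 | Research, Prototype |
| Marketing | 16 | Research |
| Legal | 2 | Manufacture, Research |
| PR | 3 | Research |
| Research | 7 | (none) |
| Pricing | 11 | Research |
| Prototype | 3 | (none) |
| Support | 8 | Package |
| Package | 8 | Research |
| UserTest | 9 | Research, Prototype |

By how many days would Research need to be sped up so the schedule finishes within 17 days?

Current finish: 23 days; target: 17.
Research is on every critical path, so each day cut from Research cuts the finish by one (this holds down to a finish of 17).
Need 23 − 17 = 6 days off Research → Research becomes 1 day, finish becomes 17.

6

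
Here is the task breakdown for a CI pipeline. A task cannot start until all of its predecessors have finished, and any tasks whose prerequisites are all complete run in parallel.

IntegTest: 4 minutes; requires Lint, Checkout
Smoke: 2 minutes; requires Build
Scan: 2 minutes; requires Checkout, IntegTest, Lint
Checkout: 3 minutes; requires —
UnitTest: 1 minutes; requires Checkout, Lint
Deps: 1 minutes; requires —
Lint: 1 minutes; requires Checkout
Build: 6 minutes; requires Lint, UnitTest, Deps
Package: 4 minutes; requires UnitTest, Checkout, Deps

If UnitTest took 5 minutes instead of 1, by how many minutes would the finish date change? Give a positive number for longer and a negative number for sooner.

Baseline: Checkout→Lint→UnitTest→Build→Smoke = 3+1+1+6+2 = 13 → 13 minutes.
UnitTest lies on that path, so at 5 minutes the path becomes 17 minutes.
The critical path is still Checkout→Lint→UnitTest→Build→Smoke; finish is now 17 minutes.
Change in finish: 17 − 13 = +4 minutes.

4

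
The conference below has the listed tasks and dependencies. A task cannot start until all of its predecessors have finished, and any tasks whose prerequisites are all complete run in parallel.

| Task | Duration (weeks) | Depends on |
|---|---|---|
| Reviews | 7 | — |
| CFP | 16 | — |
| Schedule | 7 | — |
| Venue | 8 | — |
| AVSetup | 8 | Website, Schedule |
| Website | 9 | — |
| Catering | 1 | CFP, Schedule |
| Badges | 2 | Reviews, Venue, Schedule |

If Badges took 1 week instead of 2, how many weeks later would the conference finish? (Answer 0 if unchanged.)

0

As given, the longest chain is CFP→Catering = 16+1 = 17, so the finish is 17 weeks.
Badges has 7 weeks of float (longest path through it is 10).
No other chain overtakes it, so the finish is 17 weeks.
Change in finish: 17 − 17 = +0 weeks.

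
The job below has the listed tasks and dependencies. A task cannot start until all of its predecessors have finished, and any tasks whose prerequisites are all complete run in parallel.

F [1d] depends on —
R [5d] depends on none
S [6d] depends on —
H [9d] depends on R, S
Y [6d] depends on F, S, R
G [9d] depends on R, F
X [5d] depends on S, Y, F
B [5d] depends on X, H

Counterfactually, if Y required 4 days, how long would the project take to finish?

The binding path is S→Y→X→B = 6+6+5+5 = 22; finish at 22 days.
Y is on the critical path; changing it to 4 makes that path 20 days.
Now S→H→B = 6+9+5 = 20 is longest, so the finish becomes 20 days.

20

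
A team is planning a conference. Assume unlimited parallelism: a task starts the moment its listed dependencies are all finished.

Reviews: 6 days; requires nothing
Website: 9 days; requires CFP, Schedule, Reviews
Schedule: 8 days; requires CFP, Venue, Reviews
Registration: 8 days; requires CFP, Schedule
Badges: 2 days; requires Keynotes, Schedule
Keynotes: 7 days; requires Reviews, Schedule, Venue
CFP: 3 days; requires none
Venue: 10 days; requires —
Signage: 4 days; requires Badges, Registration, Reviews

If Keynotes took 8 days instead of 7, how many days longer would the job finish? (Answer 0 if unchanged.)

1

Critical path before the change: Venue→Schedule→Keynotes→Badges→Signage = 10+8+7+2+4 = 31 giving 31 days.
Keynotes is on the critical path; changing it to 8 makes that path 32 days.
The critical path is still Venue→Schedule→Keynotes→Badges→Signage; finish is now 32 days.
Change in finish: 32 − 31 = +1 days.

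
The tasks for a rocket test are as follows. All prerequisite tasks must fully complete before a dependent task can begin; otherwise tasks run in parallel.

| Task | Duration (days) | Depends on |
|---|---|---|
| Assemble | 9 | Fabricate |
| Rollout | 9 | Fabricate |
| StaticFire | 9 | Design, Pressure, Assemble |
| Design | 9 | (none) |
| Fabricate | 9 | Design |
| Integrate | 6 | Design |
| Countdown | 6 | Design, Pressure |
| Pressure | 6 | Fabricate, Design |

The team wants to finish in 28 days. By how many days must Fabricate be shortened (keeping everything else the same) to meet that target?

8

Current finish: 36 days; target: 28.
Fabricate is on every critical path, so each day cut from Fabricate cuts the finish by one (this holds down to a finish of 28).
Need 36 − 28 = 8 days off Fabricate → Fabricate becomes 1 day, finish becomes 28.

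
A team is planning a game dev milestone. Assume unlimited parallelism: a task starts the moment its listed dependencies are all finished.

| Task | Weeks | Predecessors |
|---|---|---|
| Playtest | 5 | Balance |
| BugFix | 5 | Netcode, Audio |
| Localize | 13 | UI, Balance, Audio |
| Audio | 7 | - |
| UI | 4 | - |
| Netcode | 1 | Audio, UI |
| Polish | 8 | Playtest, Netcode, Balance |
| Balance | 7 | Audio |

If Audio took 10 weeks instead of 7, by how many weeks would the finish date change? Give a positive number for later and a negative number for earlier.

Actual critical path: Audio→Balance→Playtest→Polish = 7+7+5+8 = 27 ⇒ 27 weeks.
Since Audio is critical, the +3 change carries straight to that chain (now 30 weeks).
That remains the longest chain; total 30 weeks.
Change in finish: 30 − 27 = +3 weeks.

3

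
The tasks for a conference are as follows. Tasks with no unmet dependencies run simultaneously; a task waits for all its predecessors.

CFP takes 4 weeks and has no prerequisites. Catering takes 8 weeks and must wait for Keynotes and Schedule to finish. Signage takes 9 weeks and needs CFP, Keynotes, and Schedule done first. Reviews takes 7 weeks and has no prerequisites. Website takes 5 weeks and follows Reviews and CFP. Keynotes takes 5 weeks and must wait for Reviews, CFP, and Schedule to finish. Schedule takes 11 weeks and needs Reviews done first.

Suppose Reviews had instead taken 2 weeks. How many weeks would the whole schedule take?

27

Baseline: Reviews→Schedule→Keynotes→Signage = 7+11+5+9 = 32 → 32 weeks.
Since Reviews is critical, the -5 change carries straight to that chain (now 27 weeks).
No other chain overtakes it, so the finish is 27 weeks.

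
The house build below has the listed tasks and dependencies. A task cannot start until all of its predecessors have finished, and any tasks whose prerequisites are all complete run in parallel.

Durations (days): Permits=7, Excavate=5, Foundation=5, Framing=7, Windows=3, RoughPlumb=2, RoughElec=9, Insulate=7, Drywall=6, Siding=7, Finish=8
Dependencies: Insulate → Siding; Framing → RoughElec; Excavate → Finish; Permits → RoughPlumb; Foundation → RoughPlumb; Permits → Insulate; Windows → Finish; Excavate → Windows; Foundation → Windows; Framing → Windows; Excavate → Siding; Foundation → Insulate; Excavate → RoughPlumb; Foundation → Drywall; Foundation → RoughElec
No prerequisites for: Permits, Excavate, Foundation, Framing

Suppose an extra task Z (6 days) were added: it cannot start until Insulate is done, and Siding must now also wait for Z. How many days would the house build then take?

Originally the house build takes 21 days.
With Z inserted, Siding now waits for max(Insulate, Excavate, Z).
New critical path: Permits→Insulate→Z→Siding = 7+7+6+7 = 27 ⇒ 27 days.

27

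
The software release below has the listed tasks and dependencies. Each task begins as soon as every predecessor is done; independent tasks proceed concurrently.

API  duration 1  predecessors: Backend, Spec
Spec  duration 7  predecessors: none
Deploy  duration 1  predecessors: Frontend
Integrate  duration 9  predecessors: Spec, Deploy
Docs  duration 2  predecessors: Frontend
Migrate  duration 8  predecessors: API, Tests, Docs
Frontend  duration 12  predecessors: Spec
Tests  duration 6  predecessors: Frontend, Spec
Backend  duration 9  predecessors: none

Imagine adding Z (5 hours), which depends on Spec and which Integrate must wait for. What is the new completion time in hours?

Originally the software release takes 33 hours.
With Z inserted, Integrate now waits for max(Spec, Deploy, Z).
New critical path: Spec→Frontend→Tests→Migrate = 7+12+6+8 = 33 ⇒ 33 hours.

33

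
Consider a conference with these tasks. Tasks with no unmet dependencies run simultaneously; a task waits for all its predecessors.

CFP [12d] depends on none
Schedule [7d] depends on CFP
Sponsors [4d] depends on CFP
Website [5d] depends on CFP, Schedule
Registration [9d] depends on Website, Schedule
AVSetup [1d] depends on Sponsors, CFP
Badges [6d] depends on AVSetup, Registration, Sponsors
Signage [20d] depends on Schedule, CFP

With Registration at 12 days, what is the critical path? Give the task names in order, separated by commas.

CFP, Schedule, Website, Registration, Badges

Critical path before the change: CFP→Schedule→Website→Registration→Badges = 12+7+5+9+6 = 39 giving 39 days.
Registration lies on that path, so at 12 days the path becomes 42 days.
The critical path is still CFP→Schedule→Website→Registration→Badges; finish is now 42 days.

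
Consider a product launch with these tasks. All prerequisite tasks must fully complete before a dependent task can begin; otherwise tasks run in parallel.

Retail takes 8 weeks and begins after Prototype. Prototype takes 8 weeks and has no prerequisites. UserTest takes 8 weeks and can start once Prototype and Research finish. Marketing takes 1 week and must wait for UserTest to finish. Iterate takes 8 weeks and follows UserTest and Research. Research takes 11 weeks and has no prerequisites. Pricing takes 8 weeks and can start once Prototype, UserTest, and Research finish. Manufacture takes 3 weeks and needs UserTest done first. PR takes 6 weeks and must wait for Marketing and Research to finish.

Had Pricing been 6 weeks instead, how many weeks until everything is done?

27

The binding path is Research→UserTest→Pricing = 11+8+8 = 27; finish at 27 weeks.
Pricing lies on that path, so at 6 weeks the path becomes 25 weeks.
Now Research→UserTest→Iterate = 11+8+8 = 27 is longest, so the finish becomes 27 weeks.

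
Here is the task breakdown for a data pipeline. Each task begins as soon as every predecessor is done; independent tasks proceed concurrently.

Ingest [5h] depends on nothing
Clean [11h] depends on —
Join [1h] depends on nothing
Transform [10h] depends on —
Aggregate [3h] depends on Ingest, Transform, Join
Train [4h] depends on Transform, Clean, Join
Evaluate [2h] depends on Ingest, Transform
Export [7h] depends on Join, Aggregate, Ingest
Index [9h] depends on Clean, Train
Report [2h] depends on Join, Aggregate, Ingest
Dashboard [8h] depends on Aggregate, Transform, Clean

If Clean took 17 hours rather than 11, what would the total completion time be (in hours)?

30

Actual critical path: Clean→Train→Index = 11+4+9 = 24 ⇒ 24 hours.
Clean lies on that path, so at 17 hours the path becomes 30 hours.
That remains the longest chain; total 30 hours.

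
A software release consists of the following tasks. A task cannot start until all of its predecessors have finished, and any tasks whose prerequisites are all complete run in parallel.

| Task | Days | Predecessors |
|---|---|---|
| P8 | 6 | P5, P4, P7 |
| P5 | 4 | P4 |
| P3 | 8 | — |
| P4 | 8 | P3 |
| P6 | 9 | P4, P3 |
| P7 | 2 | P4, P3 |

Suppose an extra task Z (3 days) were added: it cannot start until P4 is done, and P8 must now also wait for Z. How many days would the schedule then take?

26

Originally the schedule takes 26 days.
With Z inserted, P8 now waits for max(P5, P4, P7, Z).
New critical path: P3→P4→P5→P8 = 8+8+4+6 = 26 ⇒ 26 days.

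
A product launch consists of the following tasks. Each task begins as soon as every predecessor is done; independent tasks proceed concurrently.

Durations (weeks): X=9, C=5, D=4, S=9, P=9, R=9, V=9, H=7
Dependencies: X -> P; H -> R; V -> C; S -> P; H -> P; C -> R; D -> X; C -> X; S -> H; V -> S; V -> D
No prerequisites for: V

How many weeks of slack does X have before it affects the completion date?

2

V→S→H→R = 9+9+7+9 = 34 sets the makespan at 34 weeks.
Longest path through X: 32 weeks (earliest finish 23, latest finish 25).
Float = 34 − 32 = 2.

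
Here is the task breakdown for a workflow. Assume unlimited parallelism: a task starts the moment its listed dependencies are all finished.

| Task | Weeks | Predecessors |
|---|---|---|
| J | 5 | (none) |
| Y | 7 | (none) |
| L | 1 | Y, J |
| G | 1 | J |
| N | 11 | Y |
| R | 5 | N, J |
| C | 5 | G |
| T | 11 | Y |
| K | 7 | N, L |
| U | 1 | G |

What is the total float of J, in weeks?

Y→N→K = 7+11+7 = 25 sets the makespan at 25 weeks.
The longest chain containing J totals 13 weeks.
So J can slip 17 − 5 = 12 weeks.

12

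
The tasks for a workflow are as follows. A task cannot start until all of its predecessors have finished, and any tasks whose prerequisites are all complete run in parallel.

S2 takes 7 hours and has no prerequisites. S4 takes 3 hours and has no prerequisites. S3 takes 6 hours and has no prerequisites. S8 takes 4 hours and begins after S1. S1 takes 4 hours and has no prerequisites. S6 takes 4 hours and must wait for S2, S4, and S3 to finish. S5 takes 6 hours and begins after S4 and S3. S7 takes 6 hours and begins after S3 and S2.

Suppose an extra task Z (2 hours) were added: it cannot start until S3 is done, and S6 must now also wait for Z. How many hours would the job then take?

13

Originally the job takes 13 hours.
With Z inserted, S6 now waits for max(S2, S4, S3, Z).
New critical path: S2→S7 = 7+6 = 13 ⇒ 13 hours.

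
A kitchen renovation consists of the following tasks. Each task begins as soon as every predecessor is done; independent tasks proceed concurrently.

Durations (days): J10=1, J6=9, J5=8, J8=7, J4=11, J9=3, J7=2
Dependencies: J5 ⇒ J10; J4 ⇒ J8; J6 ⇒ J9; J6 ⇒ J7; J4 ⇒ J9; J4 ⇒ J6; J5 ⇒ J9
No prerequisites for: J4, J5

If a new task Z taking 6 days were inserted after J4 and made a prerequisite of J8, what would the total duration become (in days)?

Originally the job takes 23 days.
With Z inserted, J8 now waits for max(J4, Z).
New critical path: J4→Z→J8 = 11+6+7 = 24 ⇒ 24 days.

24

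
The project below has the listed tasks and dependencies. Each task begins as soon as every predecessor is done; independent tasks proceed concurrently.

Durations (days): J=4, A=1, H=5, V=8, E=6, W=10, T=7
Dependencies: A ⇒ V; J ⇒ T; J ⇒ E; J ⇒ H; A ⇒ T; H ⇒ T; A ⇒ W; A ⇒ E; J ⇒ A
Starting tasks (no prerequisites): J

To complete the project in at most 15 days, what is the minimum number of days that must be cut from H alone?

1

Current finish: 16 days; target: 15.
H is on every critical path, so each day cut from H cuts the finish by one (this holds down to a finish of 15).
Need 16 − 15 = 1 day off H → H becomes 4 days, finish becomes 15.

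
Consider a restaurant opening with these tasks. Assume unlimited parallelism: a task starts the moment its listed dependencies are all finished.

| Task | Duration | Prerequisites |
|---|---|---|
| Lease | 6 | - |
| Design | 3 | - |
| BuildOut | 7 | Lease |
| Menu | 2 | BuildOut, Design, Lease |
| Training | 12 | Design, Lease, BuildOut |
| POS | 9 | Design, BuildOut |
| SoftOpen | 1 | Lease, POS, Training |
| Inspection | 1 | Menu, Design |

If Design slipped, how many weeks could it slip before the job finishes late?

Critical path: Lease→BuildOut→Training→SoftOpen = 6+7+12+1 = 26, so the finish is 26 weeks.
Longest path through Design: 16 weeks (earliest finish 3, latest finish 13).
Float = 26 − 16 = 10.

10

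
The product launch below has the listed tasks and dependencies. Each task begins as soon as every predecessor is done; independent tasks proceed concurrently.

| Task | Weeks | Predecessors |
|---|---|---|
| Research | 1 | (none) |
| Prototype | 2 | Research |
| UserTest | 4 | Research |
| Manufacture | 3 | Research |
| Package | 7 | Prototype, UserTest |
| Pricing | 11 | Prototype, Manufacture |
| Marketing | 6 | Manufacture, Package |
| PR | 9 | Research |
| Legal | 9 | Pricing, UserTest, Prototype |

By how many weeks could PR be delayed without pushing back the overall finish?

Research→Manufacture→Pricing→Legal = 1+3+11+9 = 24 sets the makespan at 24 weeks.
The longest chain containing PR totals 10 weeks.
Slack of PR = 15 − 1 = 14 weeks.

14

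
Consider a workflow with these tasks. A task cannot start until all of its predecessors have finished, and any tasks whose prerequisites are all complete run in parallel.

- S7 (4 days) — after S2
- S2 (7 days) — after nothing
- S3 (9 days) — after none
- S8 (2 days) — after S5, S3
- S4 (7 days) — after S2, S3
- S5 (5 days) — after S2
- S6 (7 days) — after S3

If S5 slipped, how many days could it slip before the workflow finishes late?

2

S3→S4 = 9+7 = 16 sets the makespan at 16 days.
S5 finishes as early as 12 and must finish by 14.
Float = 16 − 14 = 2.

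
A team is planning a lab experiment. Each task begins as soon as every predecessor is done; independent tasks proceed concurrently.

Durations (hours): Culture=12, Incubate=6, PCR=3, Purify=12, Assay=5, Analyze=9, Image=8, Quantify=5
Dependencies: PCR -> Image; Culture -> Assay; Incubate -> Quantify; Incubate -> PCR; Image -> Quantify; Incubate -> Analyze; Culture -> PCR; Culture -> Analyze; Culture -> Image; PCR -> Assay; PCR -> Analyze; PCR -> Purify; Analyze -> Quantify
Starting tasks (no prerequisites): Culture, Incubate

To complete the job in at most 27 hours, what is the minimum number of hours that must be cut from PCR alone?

Current finish: 29 hours; target: 27.
PCR is on every critical path, so each hour cut from PCR cuts the finish by one (this holds down to a finish of 27).
Need 29 − 27 = 2 hours off PCR → PCR becomes 1 hour, finish becomes 27.

2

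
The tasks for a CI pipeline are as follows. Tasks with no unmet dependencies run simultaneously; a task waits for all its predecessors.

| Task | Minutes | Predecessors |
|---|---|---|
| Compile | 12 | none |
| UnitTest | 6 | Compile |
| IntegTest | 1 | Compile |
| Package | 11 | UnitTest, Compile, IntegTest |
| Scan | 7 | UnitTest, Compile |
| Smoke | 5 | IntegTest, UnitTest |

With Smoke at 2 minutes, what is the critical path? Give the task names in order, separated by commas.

Compile, UnitTest, Package

Actual critical path: Compile→UnitTest→Package = 12+6+11 = 29 ⇒ 29 minutes.
Smoke is off the critical path — its longest chain is 23 minutes, giving 6 of slack.
The critical path is still Compile→UnitTest→Package; finish is now 29 minutes.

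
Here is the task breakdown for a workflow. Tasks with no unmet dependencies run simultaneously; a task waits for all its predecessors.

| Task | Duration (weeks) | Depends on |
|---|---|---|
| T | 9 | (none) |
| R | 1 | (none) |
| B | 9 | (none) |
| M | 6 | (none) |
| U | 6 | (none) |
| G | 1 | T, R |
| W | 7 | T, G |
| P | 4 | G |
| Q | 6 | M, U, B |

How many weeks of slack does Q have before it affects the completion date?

2

The longest chain is T→G→W = 9+1+7 = 17; overall finish 17 weeks.
Longest path through Q: 15 weeks (earliest finish 15, latest finish 17).
Float = 17 − 15 = 2.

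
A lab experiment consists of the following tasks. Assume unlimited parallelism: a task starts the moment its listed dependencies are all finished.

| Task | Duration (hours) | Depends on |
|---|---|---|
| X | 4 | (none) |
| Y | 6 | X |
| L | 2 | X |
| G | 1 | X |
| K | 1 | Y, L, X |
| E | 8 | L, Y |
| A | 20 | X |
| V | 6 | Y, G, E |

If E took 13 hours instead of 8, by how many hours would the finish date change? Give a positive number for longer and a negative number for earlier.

5

Critical path before the change: X→Y→E→V = 4+6+8+6 = 24 giving 24 hours.
E is on the critical path; changing it to 13 makes that path 29 hours.
The critical path is still X→Y→E→V; finish is now 29 hours.
Change in finish: 29 − 24 = +5 hours.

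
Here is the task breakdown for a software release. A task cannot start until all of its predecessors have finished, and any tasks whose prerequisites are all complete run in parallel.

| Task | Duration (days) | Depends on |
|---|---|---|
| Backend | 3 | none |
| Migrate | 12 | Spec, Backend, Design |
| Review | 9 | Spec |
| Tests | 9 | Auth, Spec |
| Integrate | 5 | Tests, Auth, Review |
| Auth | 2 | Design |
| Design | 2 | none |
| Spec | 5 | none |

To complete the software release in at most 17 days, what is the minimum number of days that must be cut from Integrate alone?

Current finish: 19 days; target: 17.
Integrate is on every critical path, so each day cut from Integrate cuts the finish by one (this holds down to a finish of 17).
Need 19 − 17 = 2 days off Integrate → Integrate becomes 3 days, finish becomes 17.

2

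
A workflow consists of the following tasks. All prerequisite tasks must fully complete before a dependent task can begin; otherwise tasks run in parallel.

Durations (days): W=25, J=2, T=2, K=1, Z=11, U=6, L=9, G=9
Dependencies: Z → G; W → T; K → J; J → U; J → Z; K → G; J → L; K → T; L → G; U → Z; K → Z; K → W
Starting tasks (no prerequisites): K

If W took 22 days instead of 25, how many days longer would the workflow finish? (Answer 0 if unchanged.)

0

As given, the longest chain is K→J→U→Z→G = 1+2+6+11+9 = 29, so the finish is 29 days.
W has 1 day of float (longest path through it is 28).
No other chain overtakes it, so the finish is 29 days.
Change in finish: 29 − 29 = +0 days.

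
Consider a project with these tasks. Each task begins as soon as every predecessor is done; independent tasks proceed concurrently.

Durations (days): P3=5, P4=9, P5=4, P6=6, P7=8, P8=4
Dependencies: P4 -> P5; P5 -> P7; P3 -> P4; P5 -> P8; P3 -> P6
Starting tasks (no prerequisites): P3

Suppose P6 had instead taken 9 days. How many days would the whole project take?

Actual critical path: P3→P4→P5→P7 = 5+9+4+8 = 26 ⇒ 26 days.
P6 has 15 days of float (longest path through it is 11).
That remains the longest chain; total 26 days.

26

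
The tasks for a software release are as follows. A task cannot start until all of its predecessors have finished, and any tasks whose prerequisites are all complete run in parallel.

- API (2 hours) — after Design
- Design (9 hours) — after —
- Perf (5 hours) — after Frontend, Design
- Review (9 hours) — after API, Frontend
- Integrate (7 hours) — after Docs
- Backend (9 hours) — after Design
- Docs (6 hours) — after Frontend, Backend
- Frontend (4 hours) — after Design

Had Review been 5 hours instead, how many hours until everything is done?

Baseline: Design→Backend→Docs→Integrate = 9+9+6+7 = 31 → 31 hours.
The longest path through Review is only 22 hours, so Review has float 9.
The critical path is still Design→Backend→Docs→Integrate; finish is now 31 hours.

31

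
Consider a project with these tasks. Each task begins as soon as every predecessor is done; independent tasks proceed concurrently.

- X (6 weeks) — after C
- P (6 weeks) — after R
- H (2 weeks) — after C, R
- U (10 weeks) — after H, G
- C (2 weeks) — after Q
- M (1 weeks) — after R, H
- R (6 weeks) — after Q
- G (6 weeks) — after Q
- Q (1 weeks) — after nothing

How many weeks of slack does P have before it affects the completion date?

6

Critical path: Q→R→H→U = 1+6+2+10 = 19, so the finish is 19 weeks.
P finishes as early as 13 and must finish by 19.
Float = 19 − 13 = 6.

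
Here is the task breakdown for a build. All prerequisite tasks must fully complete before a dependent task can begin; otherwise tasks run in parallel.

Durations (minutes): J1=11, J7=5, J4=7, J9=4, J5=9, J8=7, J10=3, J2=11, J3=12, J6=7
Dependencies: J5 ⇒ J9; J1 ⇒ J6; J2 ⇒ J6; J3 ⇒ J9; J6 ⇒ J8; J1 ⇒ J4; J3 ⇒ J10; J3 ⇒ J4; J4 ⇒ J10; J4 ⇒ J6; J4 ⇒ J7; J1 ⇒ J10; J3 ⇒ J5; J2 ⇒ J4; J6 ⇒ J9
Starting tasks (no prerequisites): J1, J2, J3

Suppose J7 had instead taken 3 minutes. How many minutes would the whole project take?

The binding path is J3→J4→J6→J8 = 12+7+7+7 = 33; finish at 33 minutes.
J7 has 9 minutes of float (longest path through it is 24).
The critical path is still J3→J4→J6→J8; finish is now 33 minutes.

33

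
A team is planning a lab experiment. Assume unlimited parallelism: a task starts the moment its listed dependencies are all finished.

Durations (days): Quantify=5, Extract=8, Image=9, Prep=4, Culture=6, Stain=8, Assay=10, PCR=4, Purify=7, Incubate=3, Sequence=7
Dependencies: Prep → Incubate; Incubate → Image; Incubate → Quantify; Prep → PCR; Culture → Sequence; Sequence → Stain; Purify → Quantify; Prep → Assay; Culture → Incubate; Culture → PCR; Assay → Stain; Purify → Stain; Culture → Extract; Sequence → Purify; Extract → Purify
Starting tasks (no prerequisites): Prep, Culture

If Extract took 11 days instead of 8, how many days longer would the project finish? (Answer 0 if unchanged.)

Baseline: Culture→Extract→Purify→Stain = 6+8+7+8 = 29 → 29 days.
Extract is on the critical path; changing it to 11 makes that path 32 days.
No other chain overtakes it, so the finish is 32 days.
Change in finish: 32 − 29 = +3 days.

3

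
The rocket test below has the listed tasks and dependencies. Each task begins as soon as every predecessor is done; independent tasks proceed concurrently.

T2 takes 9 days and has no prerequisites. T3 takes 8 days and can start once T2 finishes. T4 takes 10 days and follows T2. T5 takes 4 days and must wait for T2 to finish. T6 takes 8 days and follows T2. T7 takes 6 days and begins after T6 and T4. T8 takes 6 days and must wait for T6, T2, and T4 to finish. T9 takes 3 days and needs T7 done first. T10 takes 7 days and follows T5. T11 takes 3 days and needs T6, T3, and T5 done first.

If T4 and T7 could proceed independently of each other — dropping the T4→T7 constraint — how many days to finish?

26

Before: longest chain T2→T4→T7→T9 = 9+10+6+3 = 28, finish 28.
Without T4→T7, T7's earliest start moves from 19 to 17.
The longest chain is now T2→T6→T7→T9 = 9+8+6+3 = 26, so the plan takes 26 days.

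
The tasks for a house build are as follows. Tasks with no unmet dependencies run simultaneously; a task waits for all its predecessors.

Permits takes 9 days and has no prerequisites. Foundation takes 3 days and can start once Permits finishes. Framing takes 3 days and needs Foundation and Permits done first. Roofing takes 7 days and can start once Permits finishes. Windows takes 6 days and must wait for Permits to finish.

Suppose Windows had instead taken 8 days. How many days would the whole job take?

17

The binding path is Permits→Roofing = 9+7 = 16; finish at 16 days.
Windows has 1 day of float (longest path through it is 15).
Now Permits→Windows = 9+8 = 17 is longest, so the finish becomes 17 days.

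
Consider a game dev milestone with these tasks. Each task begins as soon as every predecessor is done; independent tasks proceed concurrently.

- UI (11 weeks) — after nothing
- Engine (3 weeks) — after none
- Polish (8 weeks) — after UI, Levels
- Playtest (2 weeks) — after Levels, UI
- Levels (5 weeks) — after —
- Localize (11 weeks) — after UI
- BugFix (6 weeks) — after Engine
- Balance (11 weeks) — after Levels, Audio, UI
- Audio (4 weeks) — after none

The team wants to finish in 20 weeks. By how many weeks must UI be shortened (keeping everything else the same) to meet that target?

Current finish: 22 weeks; target: 20.
UI is on every critical path, so each week cut from UI cuts the finish by one (this holds down to a finish of 16).
Need 22 − 20 = 2 weeks off UI → UI becomes 9 weeks, finish becomes 20.

2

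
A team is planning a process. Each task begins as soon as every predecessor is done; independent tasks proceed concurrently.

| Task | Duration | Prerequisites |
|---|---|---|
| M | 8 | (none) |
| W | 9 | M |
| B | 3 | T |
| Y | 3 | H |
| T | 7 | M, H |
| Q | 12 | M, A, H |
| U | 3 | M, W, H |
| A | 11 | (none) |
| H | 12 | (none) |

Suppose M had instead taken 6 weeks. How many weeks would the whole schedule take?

24

Critical path before the change: H→Q = 12+12 = 24 giving 24 weeks.
The longest path through M is only 20 weeks, so M has float 4.
That remains the longest chain; total 24 weeks.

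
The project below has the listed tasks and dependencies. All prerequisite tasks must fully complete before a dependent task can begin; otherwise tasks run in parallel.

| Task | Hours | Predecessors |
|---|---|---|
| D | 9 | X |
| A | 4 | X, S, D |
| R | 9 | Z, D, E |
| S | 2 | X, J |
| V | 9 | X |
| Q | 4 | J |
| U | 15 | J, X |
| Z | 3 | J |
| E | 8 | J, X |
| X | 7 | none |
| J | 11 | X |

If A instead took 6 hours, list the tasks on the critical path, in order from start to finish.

Critical path before the change: X→J→E→R = 7+11+8+9 = 35 giving 35 hours.
A has 11 hours of float (longest path through it is 24).
That remains the longest chain; total 35 hours.

X, J, E, R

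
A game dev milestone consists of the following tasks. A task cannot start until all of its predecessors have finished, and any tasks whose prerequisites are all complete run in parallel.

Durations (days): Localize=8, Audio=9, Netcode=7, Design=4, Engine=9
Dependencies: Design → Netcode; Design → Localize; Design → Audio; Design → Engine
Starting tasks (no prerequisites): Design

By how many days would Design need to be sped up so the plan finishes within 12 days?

Current finish: 13 days; target: 12.
Design is on every critical path, so each day cut from Design cuts the finish by one (this holds down to a finish of 10).
Need 13 − 12 = 1 day off Design → Design becomes 3 days, finish becomes 12.

1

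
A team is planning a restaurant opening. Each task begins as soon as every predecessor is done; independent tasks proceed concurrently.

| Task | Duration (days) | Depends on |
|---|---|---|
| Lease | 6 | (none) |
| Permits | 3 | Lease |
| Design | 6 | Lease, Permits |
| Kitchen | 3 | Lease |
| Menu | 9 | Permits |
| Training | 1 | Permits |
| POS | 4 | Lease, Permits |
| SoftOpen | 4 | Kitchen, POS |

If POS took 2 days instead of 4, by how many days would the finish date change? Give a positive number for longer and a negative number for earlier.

Critical path before the change: Lease→Permits→Menu = 6+3+9 = 18 giving 18 days.
POS has 1 day of float (longest path through it is 17).
No other chain overtakes it, so the finish is 18 days.
Change in finish: 18 − 18 = +0 days.

0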